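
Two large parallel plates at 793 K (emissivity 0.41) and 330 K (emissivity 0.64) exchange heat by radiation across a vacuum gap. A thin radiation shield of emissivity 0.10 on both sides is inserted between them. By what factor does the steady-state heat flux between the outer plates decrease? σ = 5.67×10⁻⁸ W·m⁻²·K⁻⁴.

factor ≈ 7.33

Without shield: q₀ = σΔ(T⁴)/(1/ε₁+1/ε₂−1) with denominator 3.002.
With shield the two gaps are in series; the resistances add: (1/ε₁+1/ε_s−1)+(1/ε_s+1/ε₂−1) = 11.44+10.56 = 22.00.
Heat-flux ratio q₀/q = 22.00/3.002.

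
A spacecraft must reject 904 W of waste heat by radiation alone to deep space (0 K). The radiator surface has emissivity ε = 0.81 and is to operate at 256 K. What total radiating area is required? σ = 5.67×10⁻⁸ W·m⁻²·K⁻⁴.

A ≈ 4.58 m²

P = εσA T⁴ ⇒ A = P/(εσT⁴).
T⁴ = 4.295×10⁹ K⁴.
A = 904/(0.81 × 5.67×10⁻⁸ × 4.295×10⁹).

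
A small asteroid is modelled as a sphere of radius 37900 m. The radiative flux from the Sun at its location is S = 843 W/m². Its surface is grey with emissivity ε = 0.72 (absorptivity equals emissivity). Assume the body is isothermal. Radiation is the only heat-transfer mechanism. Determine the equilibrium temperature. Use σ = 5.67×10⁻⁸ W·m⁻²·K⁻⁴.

T ≈ 247 K

At equilibrium, absorbed power = emitted power.
Absorbing cross-section = πr² = 4.513×10⁹ m²; emitting surface = 4πr² = 1.805×10¹⁰ m² (ratio 4).
εS·A_cross = εσ·A_surf·T⁴  ⇒  T⁴ = S/(4σ)   (ε cancels).
T⁴ = 843/(4·5.67×10⁻⁸) = 3.717×10⁹ K⁴.
T = (3.717×10⁹)^(1/4).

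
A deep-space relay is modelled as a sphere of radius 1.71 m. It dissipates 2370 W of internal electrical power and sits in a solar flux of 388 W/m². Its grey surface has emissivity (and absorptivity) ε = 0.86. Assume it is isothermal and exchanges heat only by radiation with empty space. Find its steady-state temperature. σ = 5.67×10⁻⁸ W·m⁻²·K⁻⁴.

At steady state, absorbed solar power + internal power = radiated power.
Absorbed: α·S·A_cross = 0.86·388·9.186 = 3065 W (cross-section πr²).
Total input = 3065 + 2370 = 5435 W.
Radiated: εσ·A_surf·T⁴ with A_surf = 4πr² = 36.75 m².
T⁴ = 5435/(0.86·5.67×10⁻⁸·36.75) = 3.033×10⁹ K⁴.

T ≈ 235 K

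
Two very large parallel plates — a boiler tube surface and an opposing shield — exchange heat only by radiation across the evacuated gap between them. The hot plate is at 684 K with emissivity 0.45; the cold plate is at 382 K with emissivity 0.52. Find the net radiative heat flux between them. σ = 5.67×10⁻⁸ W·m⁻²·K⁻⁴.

For two infinite grey parallel plates, q = σ(T₁⁴ − T₂⁴)/(1/ε₁ + 1/ε₂ − 1).
T₁⁴ − T₂⁴ = 2.189×10¹¹ − 2.129×10¹⁰ = 1.976×10¹¹ K⁴.
1/ε₁ + 1/ε₂ − 1 = 2.222 + 1.923 − 1 = 3.145.
q = 5.67×10⁻⁸ × 1.976×10¹¹ / 3.145.

q ≈ 3560 W/m²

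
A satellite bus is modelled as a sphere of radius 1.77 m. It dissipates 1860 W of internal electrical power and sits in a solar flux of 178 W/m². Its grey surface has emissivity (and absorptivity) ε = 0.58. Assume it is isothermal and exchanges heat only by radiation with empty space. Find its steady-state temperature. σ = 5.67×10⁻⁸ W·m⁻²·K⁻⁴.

At steady state, absorbed solar power + internal power = radiated power.
Absorbed: α·S·A_cross = 0.58·178·9.842 = 1016 W (cross-section πr²).
Total input = 1016 + 1860 = 2876 W.
Radiated: εσ·A_surf·T⁴ with A_surf = 4πr² = 39.37 m².
T⁴ = 2876/(0.58·5.67×10⁻⁸·39.37) = 2.221×10⁹ K⁴.

T ≈ 217 K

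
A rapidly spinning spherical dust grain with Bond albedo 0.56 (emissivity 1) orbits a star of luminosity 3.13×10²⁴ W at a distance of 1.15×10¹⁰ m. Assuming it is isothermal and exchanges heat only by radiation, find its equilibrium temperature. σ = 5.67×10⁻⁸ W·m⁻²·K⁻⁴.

T ≈ 246 K

First find the stellar flux at distance d: S = L/(4πd²) = 3.13×10²⁴/(4π·(1.15×10¹⁰)²) = 1883 W/m².
For an isothermal sphere, absorbed (1−a)S·πr² = emitted σ·4πr²·T⁴, so T⁴ = (1−a)S/(4σ).
T⁴ = 0.440·1883/(4·5.67×10⁻⁸) = 3.654×10⁹ K⁴.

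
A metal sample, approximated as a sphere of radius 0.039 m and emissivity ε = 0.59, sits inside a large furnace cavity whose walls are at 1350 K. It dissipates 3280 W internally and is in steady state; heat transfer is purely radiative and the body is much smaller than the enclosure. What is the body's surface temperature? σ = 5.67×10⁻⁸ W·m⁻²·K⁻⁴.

For a small grey body in a large enclosure, net radiated power = εσA(T⁴ − T_w⁴).
Steady state: P = εσA(T⁴ − T_w⁴) with A = 4πr² = 0.01911 m².
T⁴ = P/(εσA) + T_w⁴ = 3280/(0.59·5.67×10⁻⁸·0.01911) + (1350)⁴
    = 5.130×10¹² + 3.322×10¹² = 8.451×10¹² K⁴.

T ≈ 1710 K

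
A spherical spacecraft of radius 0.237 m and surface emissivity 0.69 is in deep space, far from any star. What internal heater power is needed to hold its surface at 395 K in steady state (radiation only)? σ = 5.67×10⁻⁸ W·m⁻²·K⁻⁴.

P ≈ 672 W

P = εσ·4πr²·T⁴.
4πr² = 0.7058 m²; T⁴ = 2.434×10¹⁰ K⁴.
P = 0.69·5.67×10⁻⁸·0.7058·2.434×10¹⁰.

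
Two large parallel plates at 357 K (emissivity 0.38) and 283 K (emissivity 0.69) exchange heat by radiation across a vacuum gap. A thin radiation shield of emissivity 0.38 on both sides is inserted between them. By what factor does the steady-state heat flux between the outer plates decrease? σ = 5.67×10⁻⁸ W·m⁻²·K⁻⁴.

factor ≈ 2.38

Without shield: q₀ = σΔ(T⁴)/(1/ε₁+1/ε₂−1) with denominator 3.081.
With shield the two gaps are in series; the resistances add: (1/ε₁+1/ε_s−1)+(1/ε_s+1/ε₂−1) = 4.263+3.081 = 7.344.
Heat-flux ratio q₀/q = 7.344/3.081.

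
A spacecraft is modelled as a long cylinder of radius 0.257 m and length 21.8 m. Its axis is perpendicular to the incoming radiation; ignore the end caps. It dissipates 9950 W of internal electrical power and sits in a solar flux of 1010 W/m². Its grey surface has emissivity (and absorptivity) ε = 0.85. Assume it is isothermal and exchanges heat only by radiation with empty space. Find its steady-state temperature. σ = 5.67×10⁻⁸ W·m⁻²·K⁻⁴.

At steady state, absorbed solar power + internal power = radiated power.
Absorbed: α·S·A_cross = 0.85·1010·11.21 = 9620 W (cross-section 2rL).
Total input = 9620 + 9950 = 19570 W.
Radiated: εσ·A_surf·T⁴ with A_surf = 2πrL = 35.20 m².
T⁴ = 19570/(0.85·5.67×10⁻⁸·35.20) = 1.153×10¹⁰ K⁴.

T ≈ 328 K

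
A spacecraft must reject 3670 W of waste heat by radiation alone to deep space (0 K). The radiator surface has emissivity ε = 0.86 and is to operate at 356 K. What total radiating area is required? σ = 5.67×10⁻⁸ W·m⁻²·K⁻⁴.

P = εσA T⁴ ⇒ A = P/(εσT⁴).
T⁴ = 1.606×10¹⁰ K⁴.
A = 3670/(0.86 × 5.67×10⁻⁸ × 1.606×10¹⁰).

A ≈ 4.69 m²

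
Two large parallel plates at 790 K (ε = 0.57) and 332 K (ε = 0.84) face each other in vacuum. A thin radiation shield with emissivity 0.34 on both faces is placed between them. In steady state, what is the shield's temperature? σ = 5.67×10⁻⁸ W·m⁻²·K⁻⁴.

In steady state the net flux on the hot side equals that on the cold side.
σ(T₁⁴−T_s⁴)/D₁ = σ(T_s⁴−T₂⁴)/D₂, with D₁ = 1/ε₁+1/ε_s−1 = 3.696, D₂ = 1/ε_s+1/ε₂−1 = 3.132.
Solve for T_s⁴: T_s⁴ = (D₂·T₁⁴ + D₁·T₂⁴)/(D₁+D₂) = 1.852×10¹¹ K⁴.

T_s ≈ 656 K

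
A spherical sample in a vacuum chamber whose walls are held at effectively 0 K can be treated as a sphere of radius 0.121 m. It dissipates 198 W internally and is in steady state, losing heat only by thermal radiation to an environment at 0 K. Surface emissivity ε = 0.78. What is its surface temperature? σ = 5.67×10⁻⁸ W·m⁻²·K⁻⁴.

T ≈ 395 K

Steady state: internal power = radiated power, P = εσA T⁴.
Radiating area A = 4πr² = 0.1840 m².
T⁴ = P/(εσA) = 198/(0.78·5.67×10⁻⁸·0.1840) = 2.433×10¹⁰ K⁴.
T = (2.433×10¹⁰)^(1/4).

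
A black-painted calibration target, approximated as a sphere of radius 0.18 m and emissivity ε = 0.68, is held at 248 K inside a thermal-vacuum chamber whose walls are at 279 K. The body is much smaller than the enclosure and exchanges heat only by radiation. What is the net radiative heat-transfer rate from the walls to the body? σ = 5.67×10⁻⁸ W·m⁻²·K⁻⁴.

P_net ≈ 35.7 W

For a small grey body in a large enclosure: P_net = εσA(T_body⁴ − T_wall⁴).
A = 4πr² = 0.4072 m²; T_body⁴ − T_wall⁴ = 3.783×10⁹ − 6.059×10⁹ = -2.276×10⁹ K⁴.
|P_net| = 0.68·5.67×10⁻⁸·0.4072·2.276×10⁹.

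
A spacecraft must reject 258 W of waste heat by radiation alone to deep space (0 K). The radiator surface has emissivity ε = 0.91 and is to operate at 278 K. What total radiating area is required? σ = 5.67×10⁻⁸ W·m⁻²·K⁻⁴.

A ≈ 0.837 m²

P = εσA T⁴ ⇒ A = P/(εσT⁴).
T⁴ = 5.973×10⁹ K⁴.
A = 258/(0.91 × 5.67×10⁻⁸ × 5.973×10⁹).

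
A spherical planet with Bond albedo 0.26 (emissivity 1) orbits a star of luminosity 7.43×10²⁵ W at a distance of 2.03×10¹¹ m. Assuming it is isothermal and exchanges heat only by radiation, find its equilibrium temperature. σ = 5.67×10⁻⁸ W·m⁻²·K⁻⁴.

T ≈ 147 K

First find the stellar flux at distance d: S = L/(4πd²) = 7.43×10²⁵/(4π·(2.03×10¹¹)²) = 143.5 W/m².
For an isothermal sphere, absorbed (1−a)S·πr² = emitted σ·4πr²·T⁴, so T⁴ = (1−a)S/(4σ).
T⁴ = 0.740·143.5/(4·5.67×10⁻⁸) = 4.681×10⁸ K⁴.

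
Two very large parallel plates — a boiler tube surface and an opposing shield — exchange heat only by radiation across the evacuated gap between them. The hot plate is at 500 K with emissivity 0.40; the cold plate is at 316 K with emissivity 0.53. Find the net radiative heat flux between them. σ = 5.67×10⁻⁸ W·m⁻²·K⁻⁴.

q ≈ 879 W/m²

For two infinite grey parallel plates, q = σ(T₁⁴ − T₂⁴)/(1/ε₁ + 1/ε₂ − 1).
T₁⁴ − T₂⁴ = 6.250×10¹⁰ − 9.971×10⁹ = 5.253×10¹⁰ K⁴.
1/ε₁ + 1/ε₂ − 1 = 2.500 + 1.887 − 1 = 3.387.
q = 5.67×10⁻⁸ × 5.253×10¹⁰ / 3.387.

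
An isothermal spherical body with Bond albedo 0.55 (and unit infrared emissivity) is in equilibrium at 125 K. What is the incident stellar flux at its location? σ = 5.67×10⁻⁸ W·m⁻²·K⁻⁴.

S ≈ 123 W/m²

(1−a)S·πr² = σ·4πr²·T⁴ ⇒ S = 4σT⁴/(1−a).
S = 4·5.67×10⁻⁸·2.441×10⁸/0.450.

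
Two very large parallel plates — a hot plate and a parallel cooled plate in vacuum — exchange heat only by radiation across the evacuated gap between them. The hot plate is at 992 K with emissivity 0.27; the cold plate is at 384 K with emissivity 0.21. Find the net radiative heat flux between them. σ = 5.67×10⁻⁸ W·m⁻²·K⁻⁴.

For two infinite grey parallel plates, q = σ(T₁⁴ − T₂⁴)/(1/ε₁ + 1/ε₂ − 1).
T₁⁴ − T₂⁴ = 9.684×10¹¹ − 2.174×10¹⁰ = 9.466×10¹¹ K⁴.
1/ε₁ + 1/ε₂ − 1 = 3.704 + 4.762 − 1 = 7.466.
q = 5.67×10⁻⁸ × 9.466×10¹¹ / 7.466.

q ≈ 7190 W/m²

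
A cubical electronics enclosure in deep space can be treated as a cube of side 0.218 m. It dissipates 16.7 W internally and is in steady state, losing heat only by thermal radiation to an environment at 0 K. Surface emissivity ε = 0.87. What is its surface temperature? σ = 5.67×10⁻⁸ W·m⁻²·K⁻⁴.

Steady state: internal power = radiated power, P = εσA T⁴.
Radiating area A = 6L² = 0.2851 m².
T⁴ = P/(εσA) = 16.7/(0.87·5.67×10⁻⁸·0.2851) = 1.187×10⁹ K⁴.
T = (1.187×10⁹)^(1/4).

T ≈ 186 K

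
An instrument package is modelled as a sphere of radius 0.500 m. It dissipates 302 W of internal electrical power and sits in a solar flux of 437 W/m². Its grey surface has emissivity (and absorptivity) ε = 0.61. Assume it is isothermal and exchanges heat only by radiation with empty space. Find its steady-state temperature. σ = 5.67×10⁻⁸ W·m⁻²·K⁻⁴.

T ≈ 262 K

At steady state, absorbed solar power + internal power = radiated power.
Absorbed: α·S·A_cross = 0.61·437·0.7854 = 209.4 W (cross-section πr²).
Total input = 209.4 + 302 = 511.4 W.
Radiated: εσ·A_surf·T⁴ with A_surf = 4πr² = 3.142 m².
T⁴ = 511.4/(0.61·5.67×10⁻⁸·3.142) = 4.706×10⁹ K⁴.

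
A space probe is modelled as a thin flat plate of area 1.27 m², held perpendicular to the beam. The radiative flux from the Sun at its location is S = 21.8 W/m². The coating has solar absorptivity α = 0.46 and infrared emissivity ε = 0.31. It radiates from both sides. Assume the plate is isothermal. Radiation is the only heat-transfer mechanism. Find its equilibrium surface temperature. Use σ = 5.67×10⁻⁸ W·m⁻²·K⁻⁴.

T ≈ 130 K

At equilibrium, absorbed power = emitted power.
Absorbing cross-section = A = 1.270 m²; emitting surface = 2A = 2.540 m² (ratio 2).
αS·A_cross = εσ·A_surf·T⁴  ⇒  T⁴ = αS/(ε·2σ).
T⁴ = 0.460·21.8/(0.31·2·5.67×10⁻⁸) = 2.853×10⁸ K⁴.
T = (2.853×10⁸)^(1/4).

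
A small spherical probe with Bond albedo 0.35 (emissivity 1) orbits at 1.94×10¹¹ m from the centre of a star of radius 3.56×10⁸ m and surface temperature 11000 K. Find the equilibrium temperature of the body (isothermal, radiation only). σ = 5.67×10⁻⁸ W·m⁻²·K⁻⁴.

T ≈ 299 K

The star's surface emits σT_*⁴; at distance d the flux is S = σT_*⁴(R_*/d)².
S = 5.67×10⁻⁸·(11000)⁴·(3.56×10⁸/1.94×10¹¹)² = 2795 W/m².
For an isothermal sphere T⁴ = (1−a)S/(4σ) = 8.012×10⁹ K⁴.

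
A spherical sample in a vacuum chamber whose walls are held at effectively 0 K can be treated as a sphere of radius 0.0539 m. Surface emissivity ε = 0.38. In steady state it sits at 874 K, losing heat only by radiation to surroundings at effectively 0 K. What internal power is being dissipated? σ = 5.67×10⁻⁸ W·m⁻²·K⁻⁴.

Steady state: P = εσA T⁴.
A = 4πr² = 0.03651 m²; T⁴ = (874)⁴ = 5.835×10¹¹ K⁴.
P = 0.38 × 5.67×10⁻⁸ × 0.03651 × 5.835×10¹¹.

P ≈ 459 W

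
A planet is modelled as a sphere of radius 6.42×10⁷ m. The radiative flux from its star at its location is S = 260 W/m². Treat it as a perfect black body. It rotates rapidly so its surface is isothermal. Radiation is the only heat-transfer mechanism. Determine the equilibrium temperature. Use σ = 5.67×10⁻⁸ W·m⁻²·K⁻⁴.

At equilibrium, absorbed power = emitted power.
Absorbing cross-section = πr² = 1.295×10¹⁶ m²; emitting surface = 4πr² = 5.179×10¹⁶ m² (ratio 4).
S·A_cross = εσ·A_surf·T⁴  ⇒  T⁴ = S/(4σ).
T⁴ = 1.00·260/(4·5.67×10⁻⁸) = 1.146×10⁹ K⁴.
T = (1.146×10⁹)^(1/4).

T ≈ 184 K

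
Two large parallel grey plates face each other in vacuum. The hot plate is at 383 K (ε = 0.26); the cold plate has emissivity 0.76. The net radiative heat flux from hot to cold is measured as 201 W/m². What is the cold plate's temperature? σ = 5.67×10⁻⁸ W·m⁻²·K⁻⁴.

T₂ ≈ 287 K

q = σ(T₁⁴ − T₂⁴)/(1/ε₁ + 1/ε₂ − 1); denominator = 4.162.
T₂⁴ = T₁⁴ − q·(1/ε₁+1/ε₂−1)/σ = 2.152×10¹⁰ − 201·4.162/5.67×10⁻⁸
    = 6.764×10⁹ K⁴.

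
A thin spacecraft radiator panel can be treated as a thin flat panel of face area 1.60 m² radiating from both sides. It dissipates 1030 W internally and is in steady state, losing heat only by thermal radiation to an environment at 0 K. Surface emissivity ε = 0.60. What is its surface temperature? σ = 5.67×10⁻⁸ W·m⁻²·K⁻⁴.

T ≈ 312 K

Steady state: internal power = radiated power, P = εσA T⁴.
Radiating area A = 2·1.60 = 3.200 m².
T⁴ = P/(εσA) = 1030/(0.60·5.67×10⁻⁸·3.200) = 9.461×10⁹ K⁴.
T = (9.461×10⁹)^(1/4).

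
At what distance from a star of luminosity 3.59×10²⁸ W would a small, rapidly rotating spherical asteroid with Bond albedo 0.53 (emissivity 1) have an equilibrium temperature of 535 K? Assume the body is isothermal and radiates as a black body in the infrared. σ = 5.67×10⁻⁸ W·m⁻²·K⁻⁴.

For an isothermal black-emitting sphere, (1−a)S·πr² = σ·4πr²·T⁴ ⇒ S = 4σT⁴/(1−a).
S = 4·5.67×10⁻⁸·(535)⁴/0.470 = 39530 W/m².
Flux falls as S = L/(4πd²), so d = √(L/(4πS)) = √(3.59×10²⁸/(4π·39530)).

d ≈ 2.69×10¹¹ m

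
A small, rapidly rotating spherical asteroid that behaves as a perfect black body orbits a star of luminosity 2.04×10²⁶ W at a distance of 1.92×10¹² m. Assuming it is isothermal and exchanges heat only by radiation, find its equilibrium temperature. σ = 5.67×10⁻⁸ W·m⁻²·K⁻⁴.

First find the stellar flux at distance d: S = L/(4πd²) = 2.04×10²⁶/(4π·(1.92×10¹²)²) = 4.404 W/m².
For an isothermal sphere, absorbed (1−a)S·πr² = emitted σ·4πr²·T⁴, so T⁴ = (1−a)S/(4σ).
T⁴ = 1.00·4.404/(4·5.67×10⁻⁸) = 1.942×10⁷ K⁴.

T ≈ 66.4 K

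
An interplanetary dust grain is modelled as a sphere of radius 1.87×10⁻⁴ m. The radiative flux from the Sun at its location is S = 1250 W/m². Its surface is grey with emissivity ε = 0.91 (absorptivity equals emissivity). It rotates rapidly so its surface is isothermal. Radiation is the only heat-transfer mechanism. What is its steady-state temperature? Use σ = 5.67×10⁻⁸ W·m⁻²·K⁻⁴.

At equilibrium, absorbed power = emitted power.
Absorbing cross-section = πr² = 1.099×10⁻⁷ m²; emitting surface = 4πr² = 4.394×10⁻⁷ m² (ratio 4).
εS·A_cross = εσ·A_surf·T⁴  ⇒  T⁴ = S/(4σ)   (ε cancels).
T⁴ = 1250/(4·5.67×10⁻⁸) = 5.511×10⁹ K⁴.
T = (5.511×10⁹)^(1/4).

T ≈ 272 K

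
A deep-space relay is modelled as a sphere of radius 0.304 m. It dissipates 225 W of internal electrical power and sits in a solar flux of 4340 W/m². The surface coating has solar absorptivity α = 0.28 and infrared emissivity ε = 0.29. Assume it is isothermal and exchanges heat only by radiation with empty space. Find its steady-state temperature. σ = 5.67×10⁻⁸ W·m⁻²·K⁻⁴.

At steady state, absorbed solar power + internal power = radiated power.
Absorbed: α·S·A_cross = 0.28·4340·0.2903 = 352.8 W (cross-section πr²).
Total input = 352.8 + 225 = 577.8 W.
Radiated: εσ·A_surf·T⁴ with A_surf = 4πr² = 1.161 m².
T⁴ = 577.8/(0.29·5.67×10⁻⁸·1.161) = 3.026×10¹⁰ K⁴.

T ≈ 417 K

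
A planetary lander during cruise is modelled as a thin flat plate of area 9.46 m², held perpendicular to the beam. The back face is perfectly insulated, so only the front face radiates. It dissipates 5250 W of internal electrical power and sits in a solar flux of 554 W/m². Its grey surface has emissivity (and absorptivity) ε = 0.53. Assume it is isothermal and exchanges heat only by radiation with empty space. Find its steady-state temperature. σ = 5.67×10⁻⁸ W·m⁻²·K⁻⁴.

T ≈ 410 K

At steady state, absorbed solar power + internal power = radiated power.
Absorbed: α·S·A_cross = 0.53·554·9.460 = 2778 W (cross-section A).
Total input = 2778 + 5250 = 8028 W.
Radiated: εσ·A_surf·T⁴ with A_surf = A = 9.460 m².
T⁴ = 8028/(0.53·5.67×10⁻⁸·9.460) = 2.824×10¹⁰ K⁴.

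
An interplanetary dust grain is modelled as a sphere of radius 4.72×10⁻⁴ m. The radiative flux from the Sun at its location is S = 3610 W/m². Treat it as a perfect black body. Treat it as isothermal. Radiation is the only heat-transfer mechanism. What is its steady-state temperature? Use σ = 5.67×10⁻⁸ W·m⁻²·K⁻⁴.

T ≈ 355 K

At equilibrium, absorbed power = emitted power.
Absorbing cross-section = πr² = 6.999×10⁻⁷ m²; emitting surface = 4πr² = 2.800×10⁻⁶ m² (ratio 4).
S·A_cross = εσ·A_surf·T⁴  ⇒  T⁴ = S/(4σ).
T⁴ = 1.00·3610/(4·5.67×10⁻⁸) = 1.592×10¹⁰ K⁴.
T = (1.592×10¹⁰)^(1/4).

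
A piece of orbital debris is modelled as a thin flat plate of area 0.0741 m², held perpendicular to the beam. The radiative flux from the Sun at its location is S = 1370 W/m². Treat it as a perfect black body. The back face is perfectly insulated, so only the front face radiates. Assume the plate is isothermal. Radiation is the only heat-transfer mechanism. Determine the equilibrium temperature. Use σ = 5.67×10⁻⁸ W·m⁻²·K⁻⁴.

T ≈ 394 K

At equilibrium, absorbed power = emitted power.
Absorbing cross-section = A = 0.07410 m²; emitting surface = A = 0.07410 m² (ratio 1).
S·A_cross = εσ·A_surf·T⁴  ⇒  T⁴ = S/(1σ).
T⁴ = 1.00·1370/(1·5.67×10⁻⁸) = 2.416×10¹⁰ K⁴.
T = (2.416×10¹⁰)^(1/4).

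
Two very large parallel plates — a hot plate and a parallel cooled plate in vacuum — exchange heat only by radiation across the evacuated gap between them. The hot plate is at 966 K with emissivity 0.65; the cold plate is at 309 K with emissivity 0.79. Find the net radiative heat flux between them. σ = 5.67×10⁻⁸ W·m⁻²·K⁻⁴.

q ≈ 27100 W/m²

For two infinite grey parallel plates, q = σ(T₁⁴ − T₂⁴)/(1/ε₁ + 1/ε₂ − 1).
T₁⁴ − T₂⁴ = 8.708×10¹¹ − 9.117×10⁹ = 8.617×10¹¹ K⁴.
1/ε₁ + 1/ε₂ − 1 = 1.538 + 1.266 − 1 = 1.804.
q = 5.67×10⁻⁸ × 8.617×10¹¹ / 1.804.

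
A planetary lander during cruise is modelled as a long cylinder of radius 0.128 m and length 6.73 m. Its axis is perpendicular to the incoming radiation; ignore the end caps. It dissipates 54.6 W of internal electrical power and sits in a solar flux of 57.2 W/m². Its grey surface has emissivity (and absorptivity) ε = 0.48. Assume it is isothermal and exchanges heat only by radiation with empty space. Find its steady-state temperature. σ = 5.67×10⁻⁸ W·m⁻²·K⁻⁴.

At steady state, absorbed solar power + internal power = radiated power.
Absorbed: α·S·A_cross = 0.48·57.2·1.723 = 47.30 W (cross-section 2rL).
Total input = 47.30 + 54.6 = 101.9 W.
Radiated: εσ·A_surf·T⁴ with A_surf = 2πrL = 5.413 m².
T⁴ = 101.9/(0.48·5.67×10⁻⁸·5.413) = 6.918×10⁸ K⁴.

T ≈ 162 K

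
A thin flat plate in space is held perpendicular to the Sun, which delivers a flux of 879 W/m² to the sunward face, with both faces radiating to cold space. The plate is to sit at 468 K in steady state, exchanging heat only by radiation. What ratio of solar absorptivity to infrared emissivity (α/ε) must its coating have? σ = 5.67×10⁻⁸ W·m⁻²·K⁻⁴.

α/ε ≈ 6.19

Balance: αS·A = εσ·2A·T⁴ ⇒ α/ε = 2σT⁴/S.
α/ε = 2·5.67×10⁻⁸·(468)⁴/879 = 2·5.67×10⁻⁸·4.797×10¹⁰/879.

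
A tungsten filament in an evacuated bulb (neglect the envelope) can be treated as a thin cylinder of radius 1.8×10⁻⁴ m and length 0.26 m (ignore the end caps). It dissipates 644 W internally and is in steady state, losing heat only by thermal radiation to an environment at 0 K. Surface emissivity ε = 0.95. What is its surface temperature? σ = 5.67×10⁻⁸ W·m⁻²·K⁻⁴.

Steady state: internal power = radiated power, P = εσA T⁴.
Radiating area A = 2πrL = 2.941×10⁻⁴ m².
T⁴ = P/(εσA) = 644/(0.95·5.67×10⁻⁸·2.941×10⁻⁴) = 4.066×10¹³ K⁴.
T = (4.066×10¹³)^(1/4).

T ≈ 2530 K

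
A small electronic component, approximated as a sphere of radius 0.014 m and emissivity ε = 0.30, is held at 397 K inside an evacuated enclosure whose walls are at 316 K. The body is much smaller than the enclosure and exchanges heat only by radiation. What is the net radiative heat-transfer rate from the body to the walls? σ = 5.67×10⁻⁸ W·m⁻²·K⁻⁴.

For a small grey body in a large enclosure: P_net = εσA(T_body⁴ − T_wall⁴).
A = 4πr² = 0.002463 m²; T_body⁴ − T_wall⁴ = 2.484×10¹⁰ − 9.971×10⁹ = 1.487×10¹⁰ K⁴.
|P_net| = 0.30·5.67×10⁻⁸·0.002463·1.487×10¹⁰.

P_net ≈ 0.623 W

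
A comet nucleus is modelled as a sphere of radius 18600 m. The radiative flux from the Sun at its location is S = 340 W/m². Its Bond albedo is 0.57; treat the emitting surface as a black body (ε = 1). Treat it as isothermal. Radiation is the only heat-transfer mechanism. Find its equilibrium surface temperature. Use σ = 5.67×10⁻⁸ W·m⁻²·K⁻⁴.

T ≈ 159 K

At equilibrium, absorbed power = emitted power.
Absorbing cross-section = πr² = 1.087×10⁹ m²; emitting surface = 4πr² = 4.347×10⁹ m² (ratio 4).
(1−a)S·A_cross = εσ·A_surf·T⁴  ⇒  T⁴ = (1−a)S/(4σ).
T⁴ = 0.430·340/(4·5.67×10⁻⁸) = 6.446×10⁸ K⁴.
T = (6.446×10⁸)^(1/4).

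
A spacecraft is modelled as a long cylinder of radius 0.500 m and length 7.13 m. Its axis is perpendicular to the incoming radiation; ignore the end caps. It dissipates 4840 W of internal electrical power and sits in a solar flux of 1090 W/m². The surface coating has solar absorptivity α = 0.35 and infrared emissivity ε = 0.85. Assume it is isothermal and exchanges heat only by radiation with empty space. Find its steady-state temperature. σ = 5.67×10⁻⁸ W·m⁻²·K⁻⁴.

T ≈ 289 K

At steady state, absorbed solar power + internal power = radiated power.
Absorbed: α·S·A_cross = 0.35·1090·7.130 = 2720 W (cross-section 2rL).
Total input = 2720 + 4840 = 7560 W.
Radiated: εσ·A_surf·T⁴ with A_surf = 2πrL = 22.40 m².
T⁴ = 7560/(0.85·5.67×10⁻⁸·22.40) = 7.003×10⁹ K⁴.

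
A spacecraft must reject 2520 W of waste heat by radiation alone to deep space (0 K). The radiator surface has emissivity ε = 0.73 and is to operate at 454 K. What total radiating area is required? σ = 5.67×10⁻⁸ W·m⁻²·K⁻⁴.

A ≈ 1.43 m²

P = εσA T⁴ ⇒ A = P/(εσT⁴).
T⁴ = 4.248×10¹⁰ K⁴.
A = 2520/(0.73 × 5.67×10⁻⁸ × 4.248×10¹⁰).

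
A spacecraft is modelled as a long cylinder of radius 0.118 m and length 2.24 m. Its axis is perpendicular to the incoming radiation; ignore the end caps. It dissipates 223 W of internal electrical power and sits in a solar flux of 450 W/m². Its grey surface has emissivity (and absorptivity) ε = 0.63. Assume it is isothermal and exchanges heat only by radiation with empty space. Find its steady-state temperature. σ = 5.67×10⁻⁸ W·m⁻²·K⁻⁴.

T ≈ 282 K

At steady state, absorbed solar power + internal power = radiated power.
Absorbed: α·S·A_cross = 0.63·450·0.5286 = 149.9 W (cross-section 2rL).
Total input = 149.9 + 223 = 372.9 W.
Radiated: εσ·A_surf·T⁴ with A_surf = 2πrL = 1.661 m².
T⁴ = 372.9/(0.63·5.67×10⁻⁸·1.661) = 6.285×10⁹ K⁴.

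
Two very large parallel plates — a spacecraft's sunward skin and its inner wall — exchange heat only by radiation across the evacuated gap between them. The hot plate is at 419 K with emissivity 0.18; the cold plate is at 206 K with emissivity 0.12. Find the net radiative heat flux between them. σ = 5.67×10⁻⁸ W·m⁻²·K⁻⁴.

For two infinite grey parallel plates, q = σ(T₁⁴ − T₂⁴)/(1/ε₁ + 1/ε₂ − 1).
T₁⁴ − T₂⁴ = 3.082×10¹⁰ − 1.801×10⁹ = 2.902×10¹⁰ K⁴.
1/ε₁ + 1/ε₂ − 1 = 5.556 + 8.333 − 1 = 12.89.
q = 5.67×10⁻⁸ × 2.902×10¹⁰ / 12.89.

q ≈ 128 W/m²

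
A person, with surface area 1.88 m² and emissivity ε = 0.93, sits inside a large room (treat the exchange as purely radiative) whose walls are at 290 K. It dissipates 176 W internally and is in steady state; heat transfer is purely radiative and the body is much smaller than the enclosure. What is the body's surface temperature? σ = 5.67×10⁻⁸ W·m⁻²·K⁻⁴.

T ≈ 307 K

For a small grey body in a large enclosure, net radiated power = εσA(T⁴ − T_w⁴).
Steady state: P = εσA(T⁴ − T_w⁴) with A = 1.88 m².
T⁴ = P/(εσA) + T_w⁴ = 176/(0.93·5.67×10⁻⁸·1.880) + (290)⁴
    = 1.775×10⁹ + 7.073×10⁹ = 8.848×10⁹ K⁴.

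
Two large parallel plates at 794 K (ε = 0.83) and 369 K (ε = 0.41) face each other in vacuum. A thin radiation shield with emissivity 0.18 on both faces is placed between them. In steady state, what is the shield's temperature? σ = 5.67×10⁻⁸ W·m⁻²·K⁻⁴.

In steady state the net flux on the hot side equals that on the cold side.
σ(T₁⁴−T_s⁴)/D₁ = σ(T_s⁴−T₂⁴)/D₂, with D₁ = 1/ε₁+1/ε_s−1 = 5.760, D₂ = 1/ε_s+1/ε₂−1 = 6.995.
Solve for T_s⁴: T_s⁴ = (D₂·T₁⁴ + D₁·T₂⁴)/(D₁+D₂) = 2.263×10¹¹ K⁴.

T_s ≈ 690 K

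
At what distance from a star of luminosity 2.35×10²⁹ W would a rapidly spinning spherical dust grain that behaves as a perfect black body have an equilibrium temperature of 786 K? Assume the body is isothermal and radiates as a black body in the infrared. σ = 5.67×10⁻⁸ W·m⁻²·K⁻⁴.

d ≈ 4.65×10¹¹ m

For an isothermal black-emitting sphere, (1−a)S·πr² = σ·4πr²·T⁴ ⇒ S = 4σT⁴/(1−a).
S = 4·5.67×10⁻⁸·(786)⁴/1.00 = 86560 W/m².
Flux falls as S = L/(4πd²), so d = √(L/(4πS)) = √(2.35×10²⁹/(4π·86560)).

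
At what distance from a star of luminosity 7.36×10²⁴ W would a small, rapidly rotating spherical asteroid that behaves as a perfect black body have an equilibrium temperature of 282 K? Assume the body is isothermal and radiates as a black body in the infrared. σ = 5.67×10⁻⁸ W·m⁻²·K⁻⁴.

For an isothermal black-emitting sphere, (1−a)S·πr² = σ·4πr²·T⁴ ⇒ S = 4σT⁴/(1−a).
S = 4·5.67×10⁻⁸·(282)⁴/1.00 = 1434 W/m².
Flux falls as S = L/(4πd²), so d = √(L/(4πS)) = √(7.36×10²⁴/(4π·1434)).

d ≈ 2.02×10¹⁰ m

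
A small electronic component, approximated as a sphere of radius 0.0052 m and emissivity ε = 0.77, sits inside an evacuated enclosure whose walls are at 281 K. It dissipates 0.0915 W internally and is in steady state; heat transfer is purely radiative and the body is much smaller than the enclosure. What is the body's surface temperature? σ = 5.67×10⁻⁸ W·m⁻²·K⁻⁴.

T ≈ 334 K

For a small grey body in a large enclosure, net radiated power = εσA(T⁴ − T_w⁴).
Steady state: P = εσA(T⁴ − T_w⁴) with A = 4πr² = 3.398×10⁻⁴ m².
T⁴ = P/(εσA) + T_w⁴ = 0.0915/(0.77·5.67×10⁻⁸·3.398×10⁻⁴) + (281)⁴
    = 6.168×10⁹ + 6.235×10⁹ = 1.240×10¹⁰ K⁴.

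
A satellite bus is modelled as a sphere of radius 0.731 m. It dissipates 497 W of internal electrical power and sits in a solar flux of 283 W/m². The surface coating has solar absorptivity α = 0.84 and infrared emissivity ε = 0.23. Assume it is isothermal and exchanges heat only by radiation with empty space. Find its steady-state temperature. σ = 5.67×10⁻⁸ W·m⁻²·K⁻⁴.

T ≈ 318 K

At steady state, absorbed solar power + internal power = radiated power.
Absorbed: α·S·A_cross = 0.84·283·1.679 = 399.1 W (cross-section πr²).
Total input = 399.1 + 497 = 896.1 W.
Radiated: εσ·A_surf·T⁴ with A_surf = 4πr² = 6.715 m².
T⁴ = 896.1/(0.23·5.67×10⁻⁸·6.715) = 1.023×10¹⁰ K⁴.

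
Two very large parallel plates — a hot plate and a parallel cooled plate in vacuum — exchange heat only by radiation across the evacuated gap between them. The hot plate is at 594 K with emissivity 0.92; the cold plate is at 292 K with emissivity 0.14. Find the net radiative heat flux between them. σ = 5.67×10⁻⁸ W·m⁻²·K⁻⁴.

For two infinite grey parallel plates, q = σ(T₁⁴ − T₂⁴)/(1/ε₁ + 1/ε₂ − 1).
T₁⁴ − T₂⁴ = 1.245×10¹¹ − 7.270×10⁹ = 1.172×10¹¹ K⁴.
1/ε₁ + 1/ε₂ − 1 = 1.087 + 7.143 − 1 = 7.230.
q = 5.67×10⁻⁸ × 1.172×10¹¹ / 7.230.

q ≈ 919 W/m²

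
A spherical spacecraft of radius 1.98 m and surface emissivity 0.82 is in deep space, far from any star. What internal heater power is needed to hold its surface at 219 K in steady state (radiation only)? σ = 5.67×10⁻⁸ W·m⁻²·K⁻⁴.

P ≈ 5270 W

P = εσ·4πr²·T⁴.
4πr² = 49.27 m²; T⁴ = 2.300×10⁹ K⁴.
P = 0.82·5.67×10⁻⁸·49.27·2.300×10⁹.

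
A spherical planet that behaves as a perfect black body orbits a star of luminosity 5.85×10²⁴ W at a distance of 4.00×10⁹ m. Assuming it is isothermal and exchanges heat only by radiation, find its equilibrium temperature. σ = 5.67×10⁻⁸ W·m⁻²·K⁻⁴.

T ≈ 598 K

First find the stellar flux at distance d: S = L/(4πd²) = 5.85×10²⁴/(4π·(4.00×10⁹)²) = 29100 W/m².
For an isothermal sphere, absorbed (1−a)S·πr² = emitted σ·4πr²·T⁴, so T⁴ = (1−a)S/(4σ).
T⁴ = 1.00·29100/(4·5.67×10⁻⁸) = 1.283×10¹¹ K⁴.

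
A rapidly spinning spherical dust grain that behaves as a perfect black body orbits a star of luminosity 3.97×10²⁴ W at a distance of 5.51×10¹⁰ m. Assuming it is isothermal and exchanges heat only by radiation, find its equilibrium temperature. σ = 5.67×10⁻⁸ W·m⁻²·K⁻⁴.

T ≈ 146 K

First find the stellar flux at distance d: S = L/(4πd²) = 3.97×10²⁴/(4π·(5.51×10¹⁰)²) = 104.1 W/m².
For an isothermal sphere, absorbed (1−a)S·πr² = emitted σ·4πr²·T⁴, so T⁴ = (1−a)S/(4σ).
T⁴ = 1.00·104.1/(4·5.67×10⁻⁸) = 4.588×10⁸ K⁴.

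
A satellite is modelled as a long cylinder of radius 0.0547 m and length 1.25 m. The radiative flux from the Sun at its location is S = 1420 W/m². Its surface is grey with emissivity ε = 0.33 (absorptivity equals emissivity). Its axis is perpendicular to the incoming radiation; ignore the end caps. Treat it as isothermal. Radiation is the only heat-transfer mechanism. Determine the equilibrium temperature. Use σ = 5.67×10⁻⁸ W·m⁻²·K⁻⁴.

T ≈ 299 K

At equilibrium, absorbed power = emitted power.
Absorbing cross-section = 2rL = 0.1367 m²; emitting surface = 2πrL = 0.4296 m² (ratio π).
εS·A_cross = εσ·A_surf·T⁴  ⇒  T⁴ = S/(πσ)   (ε cancels).
T⁴ = 1420/(π·5.67×10⁻⁸) = 7.972×10⁹ K⁴.
T = (7.972×10⁹)^(1/4).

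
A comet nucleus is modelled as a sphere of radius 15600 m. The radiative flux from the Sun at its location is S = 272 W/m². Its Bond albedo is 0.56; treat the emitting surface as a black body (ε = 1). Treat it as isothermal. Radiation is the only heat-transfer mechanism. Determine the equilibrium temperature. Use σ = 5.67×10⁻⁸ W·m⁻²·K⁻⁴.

T ≈ 152 K

At equilibrium, absorbed power = emitted power.
Absorbing cross-section = πr² = 7.645×10⁸ m²; emitting surface = 4πr² = 3.058×10⁹ m² (ratio 4).
(1−a)S·A_cross = εσ·A_surf·T⁴  ⇒  T⁴ = (1−a)S/(4σ).
T⁴ = 0.440·272/(4·5.67×10⁻⁸) = 5.277×10⁸ K⁴.
T = (5.277×10⁸)^(1/4).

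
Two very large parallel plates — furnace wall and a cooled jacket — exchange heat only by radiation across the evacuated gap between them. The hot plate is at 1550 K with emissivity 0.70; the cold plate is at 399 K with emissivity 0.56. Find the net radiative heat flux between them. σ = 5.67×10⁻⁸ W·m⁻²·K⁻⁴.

For two infinite grey parallel plates, q = σ(T₁⁴ − T₂⁴)/(1/ε₁ + 1/ε₂ − 1).
T₁⁴ − T₂⁴ = 5.772×10¹² − 2.534×10¹⁰ = 5.747×10¹² K⁴.
1/ε₁ + 1/ε₂ − 1 = 1.429 + 1.786 − 1 = 2.214.
q = 5.67×10⁻⁸ × 5.747×10¹² / 2.214.

q ≈ 1.47×10⁵ W/m²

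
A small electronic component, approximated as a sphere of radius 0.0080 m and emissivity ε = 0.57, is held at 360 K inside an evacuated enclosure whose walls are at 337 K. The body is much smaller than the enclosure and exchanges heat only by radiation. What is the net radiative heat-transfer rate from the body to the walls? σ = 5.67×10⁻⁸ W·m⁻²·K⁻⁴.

For a small grey body in a large enclosure: P_net = εσA(T_body⁴ − T_wall⁴).
A = 4πr² = 8.042×10⁻⁴ m²; T_body⁴ − T_wall⁴ = 1.680×10¹⁰ − 1.290×10¹⁰ = 3.898×10⁹ K⁴.
|P_net| = 0.57·5.67×10⁻⁸·8.042×10⁻⁴·3.898×10⁹.

P_net ≈ 0.101 W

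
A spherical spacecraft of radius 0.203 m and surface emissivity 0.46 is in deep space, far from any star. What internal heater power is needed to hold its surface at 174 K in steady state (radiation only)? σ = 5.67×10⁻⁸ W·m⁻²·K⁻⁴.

P ≈ 12.4 W

P = εσ·4πr²·T⁴.
4πr² = 0.5178 m²; T⁴ = 9.166×10⁸ K⁴.
P = 0.46·5.67×10⁻⁸·0.5178·9.166×10⁸.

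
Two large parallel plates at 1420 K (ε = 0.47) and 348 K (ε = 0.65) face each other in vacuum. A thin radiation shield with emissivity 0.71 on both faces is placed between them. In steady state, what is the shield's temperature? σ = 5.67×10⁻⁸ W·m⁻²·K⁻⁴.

T_s ≈ 1150 K

In steady state the net flux on the hot side equals that on the cold side.
σ(T₁⁴−T_s⁴)/D₁ = σ(T_s⁴−T₂⁴)/D₂, with D₁ = 1/ε₁+1/ε_s−1 = 2.536, D₂ = 1/ε_s+1/ε₂−1 = 1.947.
Solve for T_s⁴: T_s⁴ = (D₂·T₁⁴ + D₁·T₂⁴)/(D₁+D₂) = 1.774×10¹² K⁴.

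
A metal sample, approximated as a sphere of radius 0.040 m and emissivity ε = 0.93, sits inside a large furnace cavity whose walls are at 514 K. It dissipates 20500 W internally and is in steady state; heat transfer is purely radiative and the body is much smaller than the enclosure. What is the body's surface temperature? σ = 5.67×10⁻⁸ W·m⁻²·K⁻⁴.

T ≈ 2100 K

For a small grey body in a large enclosure, net radiated power = εσA(T⁴ − T_w⁴).
Steady state: P = εσA(T⁴ − T_w⁴) with A = 4πr² = 0.02011 m².
T⁴ = P/(εσA) + T_w⁴ = 20500/(0.93·5.67×10⁻⁸·0.02011) + (514)⁴
    = 1.934×10¹³ + 6.980×10¹⁰ = 1.941×10¹³ K⁴.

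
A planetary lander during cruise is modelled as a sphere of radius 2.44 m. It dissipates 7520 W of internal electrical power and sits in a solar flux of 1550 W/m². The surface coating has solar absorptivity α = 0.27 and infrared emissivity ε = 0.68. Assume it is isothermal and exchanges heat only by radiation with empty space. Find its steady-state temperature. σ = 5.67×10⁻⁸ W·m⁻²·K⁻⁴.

T ≈ 270 K

At steady state, absorbed solar power + internal power = radiated power.
Absorbed: α·S·A_cross = 0.27·1550·18.70 = 7828 W (cross-section πr²).
Total input = 7828 + 7520 = 15350 W.
Radiated: εσ·A_surf·T⁴ with A_surf = 4πr² = 74.82 m².
T⁴ = 15350/(0.68·5.67×10⁻⁸·74.82) = 5.321×10⁹ K⁴.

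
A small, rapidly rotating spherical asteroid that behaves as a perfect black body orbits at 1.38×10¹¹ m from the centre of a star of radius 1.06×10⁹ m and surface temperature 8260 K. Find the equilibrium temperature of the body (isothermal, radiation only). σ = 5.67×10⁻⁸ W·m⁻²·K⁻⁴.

The star's surface emits σT_*⁴; at distance d the flux is S = σT_*⁴(R_*/d)².
S = 5.67×10⁻⁸·(8260)⁴·(1.06×10⁹/1.38×10¹¹)² = 15570 W/m².
For an isothermal sphere T⁴ = (1−a)S/(4σ) = 6.866×10¹⁰ K⁴.

T ≈ 512 K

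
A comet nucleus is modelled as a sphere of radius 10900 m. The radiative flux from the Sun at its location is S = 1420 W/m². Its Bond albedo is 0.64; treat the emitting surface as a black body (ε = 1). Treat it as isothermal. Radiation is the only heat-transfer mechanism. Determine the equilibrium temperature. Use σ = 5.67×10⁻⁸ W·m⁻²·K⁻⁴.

T ≈ 218 K

At equilibrium, absorbed power = emitted power.
Absorbing cross-section = πr² = 3.733×10⁸ m²; emitting surface = 4πr² = 1.493×10⁹ m² (ratio 4).
(1−a)S·A_cross = εσ·A_surf·T⁴  ⇒  T⁴ = (1−a)S/(4σ).
T⁴ = 0.360·1420/(4·5.67×10⁻⁸) = 2.254×10⁹ K⁴.
T = (2.254×10⁹)^(1/4).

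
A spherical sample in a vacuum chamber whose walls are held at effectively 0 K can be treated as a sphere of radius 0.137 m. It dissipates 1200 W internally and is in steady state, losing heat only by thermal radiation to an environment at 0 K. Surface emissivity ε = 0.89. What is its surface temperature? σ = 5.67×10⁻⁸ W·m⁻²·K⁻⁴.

T ≈ 563 K

Steady state: internal power = radiated power, P = εσA T⁴.
Radiating area A = 4πr² = 0.2359 m².
T⁴ = P/(εσA) = 1200/(0.89·5.67×10⁻⁸·0.2359) = 1.008×10¹¹ K⁴.
T = (1.008×10¹¹)^(1/4).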